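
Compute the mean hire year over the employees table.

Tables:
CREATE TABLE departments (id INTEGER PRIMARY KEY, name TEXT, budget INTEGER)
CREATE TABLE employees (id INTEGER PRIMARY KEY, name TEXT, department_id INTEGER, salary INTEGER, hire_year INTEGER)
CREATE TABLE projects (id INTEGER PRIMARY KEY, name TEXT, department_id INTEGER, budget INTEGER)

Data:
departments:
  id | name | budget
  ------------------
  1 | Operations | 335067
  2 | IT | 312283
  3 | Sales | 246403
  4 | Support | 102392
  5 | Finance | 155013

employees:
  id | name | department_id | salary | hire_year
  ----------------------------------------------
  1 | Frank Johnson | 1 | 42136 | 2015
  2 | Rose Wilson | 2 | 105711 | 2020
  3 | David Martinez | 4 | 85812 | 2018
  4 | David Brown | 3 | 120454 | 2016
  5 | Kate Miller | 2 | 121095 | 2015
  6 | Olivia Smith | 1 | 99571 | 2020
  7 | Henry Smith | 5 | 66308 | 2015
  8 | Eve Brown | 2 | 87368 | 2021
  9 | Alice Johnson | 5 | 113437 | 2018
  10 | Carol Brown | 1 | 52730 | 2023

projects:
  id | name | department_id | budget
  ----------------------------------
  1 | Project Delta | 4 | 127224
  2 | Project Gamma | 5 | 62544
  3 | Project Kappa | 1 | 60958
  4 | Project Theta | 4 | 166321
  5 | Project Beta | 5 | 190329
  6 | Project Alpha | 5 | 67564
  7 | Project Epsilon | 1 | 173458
SELECT AVG(hire_year) FROM employees

Execution result:
2018.10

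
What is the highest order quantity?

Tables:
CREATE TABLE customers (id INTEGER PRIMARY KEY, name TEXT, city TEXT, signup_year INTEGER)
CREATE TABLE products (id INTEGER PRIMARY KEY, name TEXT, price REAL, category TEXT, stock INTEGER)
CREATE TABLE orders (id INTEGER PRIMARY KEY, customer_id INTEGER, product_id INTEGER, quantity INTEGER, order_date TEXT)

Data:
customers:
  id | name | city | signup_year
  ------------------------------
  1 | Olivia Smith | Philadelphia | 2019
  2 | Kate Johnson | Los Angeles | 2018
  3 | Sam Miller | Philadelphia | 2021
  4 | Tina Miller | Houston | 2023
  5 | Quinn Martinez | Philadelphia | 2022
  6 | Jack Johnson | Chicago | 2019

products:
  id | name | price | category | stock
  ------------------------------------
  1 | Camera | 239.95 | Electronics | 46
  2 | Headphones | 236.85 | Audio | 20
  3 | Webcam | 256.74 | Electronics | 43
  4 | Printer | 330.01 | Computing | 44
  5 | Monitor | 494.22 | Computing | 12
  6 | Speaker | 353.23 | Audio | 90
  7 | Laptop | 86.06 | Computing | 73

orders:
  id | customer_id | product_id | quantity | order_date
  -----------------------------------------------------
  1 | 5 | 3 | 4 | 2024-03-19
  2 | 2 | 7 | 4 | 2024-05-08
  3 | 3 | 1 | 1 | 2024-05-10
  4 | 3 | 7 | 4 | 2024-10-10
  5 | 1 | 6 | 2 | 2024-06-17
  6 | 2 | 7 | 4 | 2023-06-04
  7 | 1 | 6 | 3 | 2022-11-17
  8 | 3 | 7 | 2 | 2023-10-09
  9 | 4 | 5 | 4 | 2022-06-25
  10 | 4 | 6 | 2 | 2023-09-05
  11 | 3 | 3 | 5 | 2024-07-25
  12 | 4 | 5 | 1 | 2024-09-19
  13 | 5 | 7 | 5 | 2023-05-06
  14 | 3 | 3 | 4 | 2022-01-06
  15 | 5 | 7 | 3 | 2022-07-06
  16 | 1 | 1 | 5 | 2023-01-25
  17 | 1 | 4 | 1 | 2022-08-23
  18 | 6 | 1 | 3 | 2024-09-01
SELECT MAX(quantity) FROM orders

Execution result:
5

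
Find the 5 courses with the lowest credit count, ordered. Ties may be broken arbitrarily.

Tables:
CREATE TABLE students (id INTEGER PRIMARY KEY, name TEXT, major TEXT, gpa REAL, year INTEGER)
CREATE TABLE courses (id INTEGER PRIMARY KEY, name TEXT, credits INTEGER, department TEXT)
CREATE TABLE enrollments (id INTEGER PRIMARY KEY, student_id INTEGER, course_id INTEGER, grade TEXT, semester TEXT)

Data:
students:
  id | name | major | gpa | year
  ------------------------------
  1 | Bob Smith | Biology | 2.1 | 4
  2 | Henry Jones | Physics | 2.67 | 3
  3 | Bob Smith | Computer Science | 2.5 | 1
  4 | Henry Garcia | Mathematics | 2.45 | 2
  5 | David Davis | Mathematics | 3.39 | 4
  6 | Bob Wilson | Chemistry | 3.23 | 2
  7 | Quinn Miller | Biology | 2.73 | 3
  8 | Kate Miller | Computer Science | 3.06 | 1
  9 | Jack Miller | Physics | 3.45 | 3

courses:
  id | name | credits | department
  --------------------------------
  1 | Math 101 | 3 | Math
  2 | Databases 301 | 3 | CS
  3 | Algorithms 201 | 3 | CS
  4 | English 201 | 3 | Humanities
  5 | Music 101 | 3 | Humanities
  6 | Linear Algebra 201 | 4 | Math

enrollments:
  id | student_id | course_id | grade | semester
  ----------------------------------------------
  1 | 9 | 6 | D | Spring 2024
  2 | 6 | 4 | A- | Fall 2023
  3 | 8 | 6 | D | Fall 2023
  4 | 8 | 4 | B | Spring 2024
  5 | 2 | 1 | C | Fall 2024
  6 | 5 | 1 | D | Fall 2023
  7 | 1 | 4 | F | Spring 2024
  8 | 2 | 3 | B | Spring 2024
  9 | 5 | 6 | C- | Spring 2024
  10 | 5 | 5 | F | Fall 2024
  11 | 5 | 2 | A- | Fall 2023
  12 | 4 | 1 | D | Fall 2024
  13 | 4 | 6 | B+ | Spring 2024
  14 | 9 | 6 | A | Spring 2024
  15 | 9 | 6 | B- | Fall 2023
SELECT name, credits FROM courses ORDER BY credits ASC LIMIT 5

Execution result:
name | credits
Math 101 | 3
Databases 301 | 3
Algorithms 201 | 3
English 201 | 3
Music 101 | 3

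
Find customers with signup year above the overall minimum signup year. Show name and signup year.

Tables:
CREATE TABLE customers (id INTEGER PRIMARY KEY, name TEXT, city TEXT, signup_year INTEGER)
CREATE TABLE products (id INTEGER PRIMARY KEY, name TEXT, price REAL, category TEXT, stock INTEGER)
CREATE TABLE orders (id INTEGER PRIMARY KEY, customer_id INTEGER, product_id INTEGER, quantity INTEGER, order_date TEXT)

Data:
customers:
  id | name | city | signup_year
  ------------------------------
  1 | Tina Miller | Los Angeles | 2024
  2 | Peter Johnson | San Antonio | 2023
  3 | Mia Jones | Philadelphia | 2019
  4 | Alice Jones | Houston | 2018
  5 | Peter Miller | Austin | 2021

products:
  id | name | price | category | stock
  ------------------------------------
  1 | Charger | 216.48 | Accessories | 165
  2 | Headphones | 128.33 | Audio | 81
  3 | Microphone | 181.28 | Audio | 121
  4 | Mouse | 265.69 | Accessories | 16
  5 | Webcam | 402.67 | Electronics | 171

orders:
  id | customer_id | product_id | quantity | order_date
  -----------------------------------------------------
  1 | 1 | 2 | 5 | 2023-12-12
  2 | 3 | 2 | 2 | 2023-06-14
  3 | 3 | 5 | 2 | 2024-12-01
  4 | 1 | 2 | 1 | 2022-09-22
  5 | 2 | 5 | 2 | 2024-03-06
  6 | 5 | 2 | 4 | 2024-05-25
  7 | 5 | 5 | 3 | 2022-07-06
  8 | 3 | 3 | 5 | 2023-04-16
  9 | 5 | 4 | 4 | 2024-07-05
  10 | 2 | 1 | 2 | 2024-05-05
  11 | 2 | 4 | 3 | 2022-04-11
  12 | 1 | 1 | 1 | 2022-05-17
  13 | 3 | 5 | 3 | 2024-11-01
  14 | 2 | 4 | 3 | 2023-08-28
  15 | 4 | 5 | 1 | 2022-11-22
SELECT name, signup_year FROM customers WHERE signup_year > (SELECT MIN(signup_year) FROM customers)

Execution result:
name | signup_year
Tina Miller | 2024
Peter Johnson | 2023
Mia Jones | 2019
Peter Miller | 2021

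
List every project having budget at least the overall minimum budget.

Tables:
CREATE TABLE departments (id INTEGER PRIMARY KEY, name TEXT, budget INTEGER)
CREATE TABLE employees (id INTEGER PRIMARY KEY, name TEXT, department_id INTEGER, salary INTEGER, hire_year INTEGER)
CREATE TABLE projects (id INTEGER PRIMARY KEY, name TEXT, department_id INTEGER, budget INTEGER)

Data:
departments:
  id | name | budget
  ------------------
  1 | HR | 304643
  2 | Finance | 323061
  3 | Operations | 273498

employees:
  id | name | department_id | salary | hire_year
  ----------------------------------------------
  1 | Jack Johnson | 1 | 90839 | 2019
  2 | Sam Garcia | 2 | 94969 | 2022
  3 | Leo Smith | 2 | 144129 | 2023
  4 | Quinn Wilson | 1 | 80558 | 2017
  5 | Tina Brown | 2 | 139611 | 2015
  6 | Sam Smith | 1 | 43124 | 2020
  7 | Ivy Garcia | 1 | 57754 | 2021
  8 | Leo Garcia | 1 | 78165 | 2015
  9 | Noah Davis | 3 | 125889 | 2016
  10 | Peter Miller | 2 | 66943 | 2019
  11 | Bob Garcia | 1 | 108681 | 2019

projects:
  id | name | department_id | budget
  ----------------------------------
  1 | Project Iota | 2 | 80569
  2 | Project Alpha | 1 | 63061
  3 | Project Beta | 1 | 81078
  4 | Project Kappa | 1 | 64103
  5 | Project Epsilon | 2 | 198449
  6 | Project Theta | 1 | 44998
SELECT name, budget FROM projects WHERE budget >= (SELECT MIN(budget) FROM projects)

Execution result:
name | budget
Project Iota | 80569
Project Alpha | 63061
Project Beta | 81078
Project Kappa | 64103
Project Epsilon | 198449
Project Theta | 44998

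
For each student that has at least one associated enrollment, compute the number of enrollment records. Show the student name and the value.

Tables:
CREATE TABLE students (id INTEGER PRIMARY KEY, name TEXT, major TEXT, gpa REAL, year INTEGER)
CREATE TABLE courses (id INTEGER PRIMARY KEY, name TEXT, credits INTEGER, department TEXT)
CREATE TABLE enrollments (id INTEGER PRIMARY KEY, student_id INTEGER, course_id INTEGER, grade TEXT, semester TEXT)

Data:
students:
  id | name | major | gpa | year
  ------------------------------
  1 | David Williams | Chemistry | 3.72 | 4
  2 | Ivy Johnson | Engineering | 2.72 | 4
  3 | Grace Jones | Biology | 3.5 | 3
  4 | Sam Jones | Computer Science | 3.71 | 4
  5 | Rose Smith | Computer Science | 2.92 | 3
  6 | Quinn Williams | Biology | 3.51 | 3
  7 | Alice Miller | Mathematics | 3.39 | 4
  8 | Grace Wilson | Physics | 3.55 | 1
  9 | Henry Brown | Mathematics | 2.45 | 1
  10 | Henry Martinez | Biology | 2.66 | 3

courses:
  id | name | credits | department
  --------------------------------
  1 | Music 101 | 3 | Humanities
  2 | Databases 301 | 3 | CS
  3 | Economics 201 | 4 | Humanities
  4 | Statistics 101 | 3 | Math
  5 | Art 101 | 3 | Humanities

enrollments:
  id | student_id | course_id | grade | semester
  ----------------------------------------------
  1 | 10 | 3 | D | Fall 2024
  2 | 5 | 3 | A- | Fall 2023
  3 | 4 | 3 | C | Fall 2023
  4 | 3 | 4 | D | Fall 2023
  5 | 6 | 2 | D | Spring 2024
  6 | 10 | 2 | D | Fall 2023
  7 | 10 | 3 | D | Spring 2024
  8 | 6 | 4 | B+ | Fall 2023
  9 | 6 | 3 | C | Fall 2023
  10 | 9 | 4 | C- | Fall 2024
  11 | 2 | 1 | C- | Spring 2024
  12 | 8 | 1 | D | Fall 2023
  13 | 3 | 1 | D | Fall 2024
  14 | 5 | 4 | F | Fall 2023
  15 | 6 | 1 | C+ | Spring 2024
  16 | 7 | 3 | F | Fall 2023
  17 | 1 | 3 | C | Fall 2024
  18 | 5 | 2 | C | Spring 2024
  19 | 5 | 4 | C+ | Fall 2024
SELECT p.name, COUNT(*) AS n FROM enrollments c JOIN students p ON c.student_id = p.id GROUP BY p.id, p.name

Execution result:
name | n
David Williams | 1
Ivy Johnson | 1
Grace Jones | 2
Sam Jones | 1
Rose Smith | 4
Quinn Williams | 4
Alice Miller | 1
Grace Wilson | 1
Henry Brown | 1
Henry Martinez | 3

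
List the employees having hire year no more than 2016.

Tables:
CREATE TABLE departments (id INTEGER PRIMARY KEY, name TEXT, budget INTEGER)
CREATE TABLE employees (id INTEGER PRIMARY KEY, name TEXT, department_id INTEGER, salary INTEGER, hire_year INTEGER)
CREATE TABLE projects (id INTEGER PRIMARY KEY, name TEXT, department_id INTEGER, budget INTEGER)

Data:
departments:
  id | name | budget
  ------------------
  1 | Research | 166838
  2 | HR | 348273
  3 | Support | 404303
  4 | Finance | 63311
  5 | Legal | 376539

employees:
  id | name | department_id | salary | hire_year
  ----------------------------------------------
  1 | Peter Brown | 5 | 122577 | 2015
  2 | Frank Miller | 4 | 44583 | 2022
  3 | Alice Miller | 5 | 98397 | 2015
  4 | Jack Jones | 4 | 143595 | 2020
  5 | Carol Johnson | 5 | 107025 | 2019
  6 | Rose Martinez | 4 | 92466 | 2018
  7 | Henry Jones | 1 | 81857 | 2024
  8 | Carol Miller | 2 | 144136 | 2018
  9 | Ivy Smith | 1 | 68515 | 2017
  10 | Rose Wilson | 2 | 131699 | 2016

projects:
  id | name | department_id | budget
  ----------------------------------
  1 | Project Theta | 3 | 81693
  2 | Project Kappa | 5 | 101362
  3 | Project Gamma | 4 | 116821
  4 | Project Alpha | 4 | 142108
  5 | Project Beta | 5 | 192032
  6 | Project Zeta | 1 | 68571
SELECT name, hire_year FROM employees WHERE hire_year <= 2016

Execution result:
name | hire_year
Peter Brown | 2015
Alice Miller | 2015
Rose Wilson | 2016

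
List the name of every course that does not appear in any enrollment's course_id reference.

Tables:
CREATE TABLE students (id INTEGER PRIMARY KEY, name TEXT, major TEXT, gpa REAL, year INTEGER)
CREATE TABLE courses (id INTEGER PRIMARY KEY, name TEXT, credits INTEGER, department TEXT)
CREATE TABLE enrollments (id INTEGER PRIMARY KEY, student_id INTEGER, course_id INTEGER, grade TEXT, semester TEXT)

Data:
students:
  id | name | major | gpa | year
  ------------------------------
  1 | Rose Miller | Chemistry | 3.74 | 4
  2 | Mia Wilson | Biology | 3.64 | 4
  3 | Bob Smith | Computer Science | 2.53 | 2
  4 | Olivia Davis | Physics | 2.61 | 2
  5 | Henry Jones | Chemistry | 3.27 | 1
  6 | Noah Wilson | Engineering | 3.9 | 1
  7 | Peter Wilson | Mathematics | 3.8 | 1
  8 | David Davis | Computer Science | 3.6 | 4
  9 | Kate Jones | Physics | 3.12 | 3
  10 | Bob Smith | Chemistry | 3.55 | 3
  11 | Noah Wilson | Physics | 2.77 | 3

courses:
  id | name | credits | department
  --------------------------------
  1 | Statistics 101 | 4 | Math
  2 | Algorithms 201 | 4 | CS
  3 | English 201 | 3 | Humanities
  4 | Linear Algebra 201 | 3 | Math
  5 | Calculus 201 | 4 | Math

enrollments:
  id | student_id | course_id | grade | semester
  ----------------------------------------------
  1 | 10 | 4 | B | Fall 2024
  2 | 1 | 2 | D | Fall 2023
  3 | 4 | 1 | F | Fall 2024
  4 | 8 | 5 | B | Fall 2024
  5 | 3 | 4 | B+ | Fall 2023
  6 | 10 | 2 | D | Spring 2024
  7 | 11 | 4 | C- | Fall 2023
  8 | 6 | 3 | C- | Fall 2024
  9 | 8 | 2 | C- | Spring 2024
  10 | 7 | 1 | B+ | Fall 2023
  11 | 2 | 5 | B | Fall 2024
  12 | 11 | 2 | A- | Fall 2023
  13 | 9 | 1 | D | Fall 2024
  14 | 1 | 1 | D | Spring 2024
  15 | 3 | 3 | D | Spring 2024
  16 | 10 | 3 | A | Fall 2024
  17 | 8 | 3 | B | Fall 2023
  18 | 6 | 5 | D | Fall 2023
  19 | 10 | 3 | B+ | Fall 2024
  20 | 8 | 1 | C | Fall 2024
SELECT p.name FROM courses p LEFT JOIN enrollments c ON c.course_id = p.id WHERE c.id IS NULL

Execution result:
(no rows)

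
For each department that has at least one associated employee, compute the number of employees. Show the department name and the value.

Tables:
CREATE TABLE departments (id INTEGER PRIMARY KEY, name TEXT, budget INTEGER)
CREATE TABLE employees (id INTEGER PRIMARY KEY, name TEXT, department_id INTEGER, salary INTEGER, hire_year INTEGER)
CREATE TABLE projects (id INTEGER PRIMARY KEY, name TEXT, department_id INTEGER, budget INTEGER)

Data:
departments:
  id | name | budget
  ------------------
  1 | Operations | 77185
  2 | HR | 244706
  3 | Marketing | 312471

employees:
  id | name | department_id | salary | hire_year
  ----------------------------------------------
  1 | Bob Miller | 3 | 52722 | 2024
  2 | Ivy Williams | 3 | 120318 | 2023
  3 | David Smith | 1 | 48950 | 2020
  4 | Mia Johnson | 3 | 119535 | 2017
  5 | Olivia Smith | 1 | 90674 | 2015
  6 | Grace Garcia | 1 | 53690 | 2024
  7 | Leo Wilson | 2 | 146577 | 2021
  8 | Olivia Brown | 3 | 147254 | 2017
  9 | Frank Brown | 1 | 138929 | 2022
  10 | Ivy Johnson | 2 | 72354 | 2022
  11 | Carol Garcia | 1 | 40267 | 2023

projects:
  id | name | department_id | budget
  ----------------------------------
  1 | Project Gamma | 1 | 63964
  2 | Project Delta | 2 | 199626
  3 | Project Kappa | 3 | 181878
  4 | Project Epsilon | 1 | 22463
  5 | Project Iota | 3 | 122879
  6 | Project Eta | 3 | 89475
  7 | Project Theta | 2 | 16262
SELECT p.name, COUNT(*) AS n FROM employees c JOIN departments p ON c.department_id = p.id GROUP BY p.id, p.name

Execution result:
name | n
Operations | 5
HR | 2
Marketing | 4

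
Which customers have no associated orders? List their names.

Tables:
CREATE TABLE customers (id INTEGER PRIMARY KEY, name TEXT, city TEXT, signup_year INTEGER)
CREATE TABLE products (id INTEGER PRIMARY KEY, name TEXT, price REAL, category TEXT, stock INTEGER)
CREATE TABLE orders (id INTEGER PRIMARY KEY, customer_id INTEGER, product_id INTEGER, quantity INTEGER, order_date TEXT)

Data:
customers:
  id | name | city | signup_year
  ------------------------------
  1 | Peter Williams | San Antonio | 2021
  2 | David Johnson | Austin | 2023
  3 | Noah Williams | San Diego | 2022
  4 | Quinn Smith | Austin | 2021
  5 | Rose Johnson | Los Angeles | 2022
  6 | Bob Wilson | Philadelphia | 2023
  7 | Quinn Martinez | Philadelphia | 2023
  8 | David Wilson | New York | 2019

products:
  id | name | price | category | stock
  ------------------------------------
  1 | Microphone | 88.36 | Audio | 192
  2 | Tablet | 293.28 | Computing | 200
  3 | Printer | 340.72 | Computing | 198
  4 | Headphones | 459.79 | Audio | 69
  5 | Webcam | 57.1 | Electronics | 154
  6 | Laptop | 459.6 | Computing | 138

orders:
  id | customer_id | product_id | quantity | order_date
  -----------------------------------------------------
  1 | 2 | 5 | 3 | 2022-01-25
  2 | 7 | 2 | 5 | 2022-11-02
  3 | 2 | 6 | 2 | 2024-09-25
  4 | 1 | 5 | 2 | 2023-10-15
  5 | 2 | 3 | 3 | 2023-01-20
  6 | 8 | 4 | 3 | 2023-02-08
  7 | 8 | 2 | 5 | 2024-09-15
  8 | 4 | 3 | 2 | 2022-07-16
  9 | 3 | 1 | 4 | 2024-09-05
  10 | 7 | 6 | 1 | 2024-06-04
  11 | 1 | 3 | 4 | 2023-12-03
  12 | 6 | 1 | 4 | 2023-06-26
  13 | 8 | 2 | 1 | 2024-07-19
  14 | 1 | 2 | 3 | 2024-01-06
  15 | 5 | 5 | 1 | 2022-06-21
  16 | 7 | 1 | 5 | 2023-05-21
SELECT p.name FROM customers p LEFT JOIN orders c ON c.customer_id = p.id WHERE c.id IS NULL

Execution result:
(no rows)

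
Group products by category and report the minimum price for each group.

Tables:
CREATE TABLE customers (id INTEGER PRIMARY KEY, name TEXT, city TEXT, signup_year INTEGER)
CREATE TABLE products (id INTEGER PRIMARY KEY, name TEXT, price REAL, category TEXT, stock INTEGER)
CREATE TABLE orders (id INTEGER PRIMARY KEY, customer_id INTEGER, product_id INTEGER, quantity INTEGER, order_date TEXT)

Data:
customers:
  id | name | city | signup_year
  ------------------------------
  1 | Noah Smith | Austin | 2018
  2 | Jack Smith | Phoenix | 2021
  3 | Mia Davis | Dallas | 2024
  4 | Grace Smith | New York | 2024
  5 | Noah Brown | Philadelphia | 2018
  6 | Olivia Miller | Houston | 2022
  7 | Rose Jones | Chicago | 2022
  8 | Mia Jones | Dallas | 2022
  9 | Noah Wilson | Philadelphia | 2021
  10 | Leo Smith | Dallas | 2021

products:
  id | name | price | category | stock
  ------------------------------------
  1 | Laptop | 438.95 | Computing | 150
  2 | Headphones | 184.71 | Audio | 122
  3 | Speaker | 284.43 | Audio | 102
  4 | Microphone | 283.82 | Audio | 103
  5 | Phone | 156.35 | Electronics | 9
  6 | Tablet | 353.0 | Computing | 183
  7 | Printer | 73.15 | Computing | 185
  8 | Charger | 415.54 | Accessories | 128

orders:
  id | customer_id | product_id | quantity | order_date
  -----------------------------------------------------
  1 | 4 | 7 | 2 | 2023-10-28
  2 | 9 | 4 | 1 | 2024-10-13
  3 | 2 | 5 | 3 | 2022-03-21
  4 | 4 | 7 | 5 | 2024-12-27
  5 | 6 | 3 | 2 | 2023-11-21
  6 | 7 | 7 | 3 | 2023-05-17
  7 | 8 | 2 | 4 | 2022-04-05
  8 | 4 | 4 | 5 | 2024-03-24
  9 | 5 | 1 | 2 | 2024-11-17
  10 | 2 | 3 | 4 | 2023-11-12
SELECT category, MIN(price) AS min_price FROM products GROUP BY category

Execution result:
category | min_price
Accessories | 415.54
Audio | 184.71
Computing | 73.15
Electronics | 156.35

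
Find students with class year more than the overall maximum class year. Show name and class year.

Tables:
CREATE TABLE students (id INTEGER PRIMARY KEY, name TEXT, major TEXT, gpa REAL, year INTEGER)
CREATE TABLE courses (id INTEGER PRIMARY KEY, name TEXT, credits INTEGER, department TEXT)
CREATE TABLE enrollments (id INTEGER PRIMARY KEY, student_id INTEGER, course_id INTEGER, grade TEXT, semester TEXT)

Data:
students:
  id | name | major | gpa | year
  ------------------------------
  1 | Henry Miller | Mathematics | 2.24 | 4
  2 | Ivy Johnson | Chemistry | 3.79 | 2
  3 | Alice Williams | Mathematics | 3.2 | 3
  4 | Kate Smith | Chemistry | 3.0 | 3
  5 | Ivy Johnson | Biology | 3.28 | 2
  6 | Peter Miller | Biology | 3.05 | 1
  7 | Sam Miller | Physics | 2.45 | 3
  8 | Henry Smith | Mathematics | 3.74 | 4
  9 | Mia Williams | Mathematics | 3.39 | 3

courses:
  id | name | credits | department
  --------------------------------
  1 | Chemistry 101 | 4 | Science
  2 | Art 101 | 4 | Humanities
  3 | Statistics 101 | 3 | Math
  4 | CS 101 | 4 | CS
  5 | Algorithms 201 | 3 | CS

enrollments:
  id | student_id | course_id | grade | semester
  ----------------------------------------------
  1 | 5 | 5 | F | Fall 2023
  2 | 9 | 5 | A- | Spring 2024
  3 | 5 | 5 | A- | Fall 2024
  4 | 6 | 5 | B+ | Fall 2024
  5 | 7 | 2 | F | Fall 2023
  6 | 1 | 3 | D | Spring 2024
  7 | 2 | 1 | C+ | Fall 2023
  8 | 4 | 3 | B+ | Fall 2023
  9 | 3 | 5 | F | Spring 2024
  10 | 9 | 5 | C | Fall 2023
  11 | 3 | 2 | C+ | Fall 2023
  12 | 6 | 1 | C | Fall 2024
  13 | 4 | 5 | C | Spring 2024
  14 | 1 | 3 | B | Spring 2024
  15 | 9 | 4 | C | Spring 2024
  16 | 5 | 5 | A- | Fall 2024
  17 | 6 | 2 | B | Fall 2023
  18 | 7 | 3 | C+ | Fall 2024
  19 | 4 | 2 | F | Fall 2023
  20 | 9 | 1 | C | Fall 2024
SELECT name, year FROM students WHERE year > (SELECT MAX(year) FROM students)

Execution result:
(no rows)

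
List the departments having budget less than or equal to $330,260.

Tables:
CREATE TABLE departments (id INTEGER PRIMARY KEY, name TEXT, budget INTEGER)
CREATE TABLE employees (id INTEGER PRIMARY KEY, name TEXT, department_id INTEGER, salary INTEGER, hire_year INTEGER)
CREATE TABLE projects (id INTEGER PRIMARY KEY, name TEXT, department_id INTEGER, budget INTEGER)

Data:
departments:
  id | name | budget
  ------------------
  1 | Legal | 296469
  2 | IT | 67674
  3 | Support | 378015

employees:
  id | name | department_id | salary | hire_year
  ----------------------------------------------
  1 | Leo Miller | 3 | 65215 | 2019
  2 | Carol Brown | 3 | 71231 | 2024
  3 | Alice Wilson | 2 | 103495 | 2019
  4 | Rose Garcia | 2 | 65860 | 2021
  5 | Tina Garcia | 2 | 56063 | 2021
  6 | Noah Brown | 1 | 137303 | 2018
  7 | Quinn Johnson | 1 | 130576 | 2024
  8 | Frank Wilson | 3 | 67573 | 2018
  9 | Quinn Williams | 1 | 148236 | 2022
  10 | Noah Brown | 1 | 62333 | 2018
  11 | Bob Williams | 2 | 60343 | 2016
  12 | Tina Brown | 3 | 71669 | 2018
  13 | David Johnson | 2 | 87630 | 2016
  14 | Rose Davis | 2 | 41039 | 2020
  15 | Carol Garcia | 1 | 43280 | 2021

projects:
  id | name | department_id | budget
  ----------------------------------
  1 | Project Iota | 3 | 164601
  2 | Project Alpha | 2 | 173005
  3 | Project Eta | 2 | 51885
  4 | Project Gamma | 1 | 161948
SELECT name, budget FROM departments WHERE budget <= 330260

Execution result:
name | budget
Legal | 296469
IT | 67674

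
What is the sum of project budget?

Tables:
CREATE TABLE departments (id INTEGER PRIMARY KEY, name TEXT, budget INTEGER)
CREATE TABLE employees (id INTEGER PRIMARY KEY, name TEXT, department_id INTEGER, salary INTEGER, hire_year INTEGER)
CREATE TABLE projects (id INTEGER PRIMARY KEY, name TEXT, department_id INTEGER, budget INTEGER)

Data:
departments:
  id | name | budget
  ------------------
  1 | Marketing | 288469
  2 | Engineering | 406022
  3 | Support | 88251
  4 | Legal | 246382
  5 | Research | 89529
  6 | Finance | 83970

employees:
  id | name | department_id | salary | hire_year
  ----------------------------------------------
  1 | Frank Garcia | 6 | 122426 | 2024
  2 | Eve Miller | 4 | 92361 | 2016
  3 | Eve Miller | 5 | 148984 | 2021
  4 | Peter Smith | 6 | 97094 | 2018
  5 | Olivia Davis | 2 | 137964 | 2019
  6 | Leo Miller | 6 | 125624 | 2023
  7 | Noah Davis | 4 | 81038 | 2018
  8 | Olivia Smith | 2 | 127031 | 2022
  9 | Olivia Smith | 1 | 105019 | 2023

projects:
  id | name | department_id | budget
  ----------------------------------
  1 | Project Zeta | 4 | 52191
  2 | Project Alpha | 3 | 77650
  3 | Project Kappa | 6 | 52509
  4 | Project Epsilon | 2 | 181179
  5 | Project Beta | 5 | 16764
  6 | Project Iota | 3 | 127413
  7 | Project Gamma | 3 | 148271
SELECT SUM(budget) FROM projects

Execution result:
655977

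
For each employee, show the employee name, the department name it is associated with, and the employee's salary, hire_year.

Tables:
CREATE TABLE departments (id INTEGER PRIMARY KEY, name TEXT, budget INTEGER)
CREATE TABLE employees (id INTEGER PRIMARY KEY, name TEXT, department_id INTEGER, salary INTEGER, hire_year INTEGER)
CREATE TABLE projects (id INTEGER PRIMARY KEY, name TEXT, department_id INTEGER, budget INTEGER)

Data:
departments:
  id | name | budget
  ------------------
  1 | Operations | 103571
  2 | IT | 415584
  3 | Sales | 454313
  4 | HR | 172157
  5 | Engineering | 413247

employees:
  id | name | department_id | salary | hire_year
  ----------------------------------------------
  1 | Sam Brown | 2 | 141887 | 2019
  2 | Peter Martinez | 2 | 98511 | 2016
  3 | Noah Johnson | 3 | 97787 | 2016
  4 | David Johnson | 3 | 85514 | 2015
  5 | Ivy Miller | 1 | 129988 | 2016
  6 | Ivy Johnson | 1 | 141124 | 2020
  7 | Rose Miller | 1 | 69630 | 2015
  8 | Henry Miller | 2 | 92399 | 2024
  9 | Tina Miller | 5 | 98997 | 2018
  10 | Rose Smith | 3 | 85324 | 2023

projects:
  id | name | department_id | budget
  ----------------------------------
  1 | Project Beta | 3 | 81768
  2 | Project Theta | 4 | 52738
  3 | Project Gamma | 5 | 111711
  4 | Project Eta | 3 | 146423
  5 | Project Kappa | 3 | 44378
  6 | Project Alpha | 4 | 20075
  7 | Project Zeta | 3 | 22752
SELECT c.name, p.name AS department, c.salary, c.hire_year FROM employees c JOIN departments p ON c.department_id = p.id

Execution result:
name | department | salary | hire_year
Sam Brown | IT | 141887 | 2019
Peter Martinez | IT | 98511 | 2016
Noah Johnson | Sales | 97787 | 2016
David Johnson | Sales | 85514 | 2015
Ivy Miller | Operations | 129988 | 2016
Ivy Johnson | Operations | 141124 | 2020
Rose Miller | Operations | 69630 | 2015
Henry Miller | IT | 92399 | 2024
Tina Miller | Engineering | 98997 | 2018
Rose Smith | Sales | 85324 | 2023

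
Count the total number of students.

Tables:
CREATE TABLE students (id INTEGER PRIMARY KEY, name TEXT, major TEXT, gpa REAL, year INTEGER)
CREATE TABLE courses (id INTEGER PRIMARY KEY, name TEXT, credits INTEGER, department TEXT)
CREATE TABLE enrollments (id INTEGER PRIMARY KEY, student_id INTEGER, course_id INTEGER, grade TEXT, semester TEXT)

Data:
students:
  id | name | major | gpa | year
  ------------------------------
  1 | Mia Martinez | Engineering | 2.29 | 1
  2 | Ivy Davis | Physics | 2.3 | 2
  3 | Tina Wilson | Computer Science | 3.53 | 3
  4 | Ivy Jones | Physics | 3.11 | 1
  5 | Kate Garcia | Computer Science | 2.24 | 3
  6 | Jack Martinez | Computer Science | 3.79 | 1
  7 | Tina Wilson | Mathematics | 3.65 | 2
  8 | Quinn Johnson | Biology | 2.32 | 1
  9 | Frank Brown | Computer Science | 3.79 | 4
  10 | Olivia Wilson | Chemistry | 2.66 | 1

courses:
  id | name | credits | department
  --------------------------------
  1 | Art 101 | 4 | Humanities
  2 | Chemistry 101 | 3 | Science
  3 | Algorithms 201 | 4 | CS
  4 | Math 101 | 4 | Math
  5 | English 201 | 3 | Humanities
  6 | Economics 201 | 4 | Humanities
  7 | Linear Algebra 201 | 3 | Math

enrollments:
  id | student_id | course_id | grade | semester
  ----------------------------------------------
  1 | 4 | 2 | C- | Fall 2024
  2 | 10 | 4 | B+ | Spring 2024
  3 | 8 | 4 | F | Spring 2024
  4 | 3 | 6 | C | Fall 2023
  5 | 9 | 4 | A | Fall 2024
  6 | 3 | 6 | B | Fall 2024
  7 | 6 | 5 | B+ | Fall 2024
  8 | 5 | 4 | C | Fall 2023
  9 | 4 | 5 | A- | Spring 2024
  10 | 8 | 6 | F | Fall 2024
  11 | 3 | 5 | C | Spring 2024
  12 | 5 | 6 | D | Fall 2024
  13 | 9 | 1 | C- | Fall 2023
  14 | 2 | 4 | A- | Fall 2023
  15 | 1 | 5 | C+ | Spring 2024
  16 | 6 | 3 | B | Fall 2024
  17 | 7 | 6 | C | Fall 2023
SELECT COUNT(*) FROM students

Execution result:
10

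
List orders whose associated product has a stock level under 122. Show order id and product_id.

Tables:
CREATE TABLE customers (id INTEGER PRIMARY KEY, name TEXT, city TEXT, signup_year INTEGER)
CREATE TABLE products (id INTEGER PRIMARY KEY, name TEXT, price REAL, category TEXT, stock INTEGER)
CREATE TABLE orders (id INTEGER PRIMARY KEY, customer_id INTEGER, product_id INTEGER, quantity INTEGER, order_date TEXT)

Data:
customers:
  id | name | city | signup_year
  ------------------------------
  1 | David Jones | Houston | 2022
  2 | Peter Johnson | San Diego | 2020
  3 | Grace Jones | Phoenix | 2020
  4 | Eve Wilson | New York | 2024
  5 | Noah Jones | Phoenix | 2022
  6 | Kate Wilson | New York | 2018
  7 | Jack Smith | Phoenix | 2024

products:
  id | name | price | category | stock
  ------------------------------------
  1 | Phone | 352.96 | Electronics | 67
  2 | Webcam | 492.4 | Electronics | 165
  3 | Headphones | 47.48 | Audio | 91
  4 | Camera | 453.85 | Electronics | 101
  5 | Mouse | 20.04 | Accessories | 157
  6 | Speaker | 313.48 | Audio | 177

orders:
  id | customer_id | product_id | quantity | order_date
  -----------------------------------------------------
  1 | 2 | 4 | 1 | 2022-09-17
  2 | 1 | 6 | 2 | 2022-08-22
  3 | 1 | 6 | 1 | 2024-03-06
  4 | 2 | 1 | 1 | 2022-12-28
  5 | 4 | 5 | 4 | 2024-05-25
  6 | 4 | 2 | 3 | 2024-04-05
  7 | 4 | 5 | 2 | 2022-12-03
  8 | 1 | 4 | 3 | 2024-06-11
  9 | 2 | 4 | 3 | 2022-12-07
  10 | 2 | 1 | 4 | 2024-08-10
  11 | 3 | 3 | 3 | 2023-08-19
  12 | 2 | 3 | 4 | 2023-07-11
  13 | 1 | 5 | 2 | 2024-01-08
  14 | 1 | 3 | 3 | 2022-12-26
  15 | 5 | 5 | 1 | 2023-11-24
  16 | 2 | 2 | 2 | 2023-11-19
SELECT id, product_id FROM orders WHERE product_id IN (SELECT id FROM products WHERE stock < 122)

Execution result:
id | product_id
1 | 4
4 | 1
8 | 4
9 | 4
10 | 1
11 | 3
12 | 3
14 | 3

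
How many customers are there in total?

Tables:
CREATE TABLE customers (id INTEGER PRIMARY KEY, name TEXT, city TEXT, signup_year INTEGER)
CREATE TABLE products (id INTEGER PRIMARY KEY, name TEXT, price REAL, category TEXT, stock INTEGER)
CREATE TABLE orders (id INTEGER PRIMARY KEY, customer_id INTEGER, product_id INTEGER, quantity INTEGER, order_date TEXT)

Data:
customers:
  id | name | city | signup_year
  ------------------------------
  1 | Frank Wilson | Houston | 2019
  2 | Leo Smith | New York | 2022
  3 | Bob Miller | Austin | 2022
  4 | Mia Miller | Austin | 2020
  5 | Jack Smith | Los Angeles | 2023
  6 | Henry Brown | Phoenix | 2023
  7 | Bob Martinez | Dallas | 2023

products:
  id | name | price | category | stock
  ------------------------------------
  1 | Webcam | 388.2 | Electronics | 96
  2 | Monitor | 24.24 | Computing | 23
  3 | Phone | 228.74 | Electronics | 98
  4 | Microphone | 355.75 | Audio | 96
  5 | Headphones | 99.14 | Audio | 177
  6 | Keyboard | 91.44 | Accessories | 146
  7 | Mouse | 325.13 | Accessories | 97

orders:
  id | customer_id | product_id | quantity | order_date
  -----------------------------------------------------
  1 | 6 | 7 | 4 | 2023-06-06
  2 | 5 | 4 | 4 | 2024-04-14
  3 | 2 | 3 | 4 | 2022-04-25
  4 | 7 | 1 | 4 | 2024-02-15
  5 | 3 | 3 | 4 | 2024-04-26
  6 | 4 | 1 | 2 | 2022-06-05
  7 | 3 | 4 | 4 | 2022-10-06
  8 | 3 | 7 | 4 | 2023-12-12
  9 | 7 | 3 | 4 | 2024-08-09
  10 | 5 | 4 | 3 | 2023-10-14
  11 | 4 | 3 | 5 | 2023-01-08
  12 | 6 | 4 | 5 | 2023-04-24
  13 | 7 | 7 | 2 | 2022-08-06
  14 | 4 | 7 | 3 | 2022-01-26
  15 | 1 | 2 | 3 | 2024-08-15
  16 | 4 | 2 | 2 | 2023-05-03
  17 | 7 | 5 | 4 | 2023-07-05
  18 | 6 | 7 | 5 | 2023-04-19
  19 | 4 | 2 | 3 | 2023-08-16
SELECT COUNT(*) FROM customers

Execution result:
7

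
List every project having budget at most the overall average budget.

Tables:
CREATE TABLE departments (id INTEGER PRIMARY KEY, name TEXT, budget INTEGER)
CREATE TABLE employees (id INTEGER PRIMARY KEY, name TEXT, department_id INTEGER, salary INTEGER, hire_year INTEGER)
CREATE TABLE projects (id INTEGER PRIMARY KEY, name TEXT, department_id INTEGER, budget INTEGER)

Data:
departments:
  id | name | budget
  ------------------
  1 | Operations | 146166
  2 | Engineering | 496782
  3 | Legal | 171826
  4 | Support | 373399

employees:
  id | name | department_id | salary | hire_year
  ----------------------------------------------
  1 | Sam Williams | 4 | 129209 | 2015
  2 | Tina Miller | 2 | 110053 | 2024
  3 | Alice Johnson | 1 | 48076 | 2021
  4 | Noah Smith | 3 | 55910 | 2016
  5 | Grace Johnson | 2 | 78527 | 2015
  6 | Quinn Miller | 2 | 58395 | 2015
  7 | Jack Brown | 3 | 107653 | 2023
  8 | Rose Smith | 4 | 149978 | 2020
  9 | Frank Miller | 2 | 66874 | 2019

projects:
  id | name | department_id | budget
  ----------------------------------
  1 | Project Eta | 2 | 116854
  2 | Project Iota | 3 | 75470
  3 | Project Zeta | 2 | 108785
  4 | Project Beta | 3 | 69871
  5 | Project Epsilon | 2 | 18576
SELECT name, budget FROM projects WHERE budget <= (SELECT AVG(budget) FROM projects)

Execution result:
name | budget
Project Iota | 75470
Project Beta | 69871
Project Epsilon | 18576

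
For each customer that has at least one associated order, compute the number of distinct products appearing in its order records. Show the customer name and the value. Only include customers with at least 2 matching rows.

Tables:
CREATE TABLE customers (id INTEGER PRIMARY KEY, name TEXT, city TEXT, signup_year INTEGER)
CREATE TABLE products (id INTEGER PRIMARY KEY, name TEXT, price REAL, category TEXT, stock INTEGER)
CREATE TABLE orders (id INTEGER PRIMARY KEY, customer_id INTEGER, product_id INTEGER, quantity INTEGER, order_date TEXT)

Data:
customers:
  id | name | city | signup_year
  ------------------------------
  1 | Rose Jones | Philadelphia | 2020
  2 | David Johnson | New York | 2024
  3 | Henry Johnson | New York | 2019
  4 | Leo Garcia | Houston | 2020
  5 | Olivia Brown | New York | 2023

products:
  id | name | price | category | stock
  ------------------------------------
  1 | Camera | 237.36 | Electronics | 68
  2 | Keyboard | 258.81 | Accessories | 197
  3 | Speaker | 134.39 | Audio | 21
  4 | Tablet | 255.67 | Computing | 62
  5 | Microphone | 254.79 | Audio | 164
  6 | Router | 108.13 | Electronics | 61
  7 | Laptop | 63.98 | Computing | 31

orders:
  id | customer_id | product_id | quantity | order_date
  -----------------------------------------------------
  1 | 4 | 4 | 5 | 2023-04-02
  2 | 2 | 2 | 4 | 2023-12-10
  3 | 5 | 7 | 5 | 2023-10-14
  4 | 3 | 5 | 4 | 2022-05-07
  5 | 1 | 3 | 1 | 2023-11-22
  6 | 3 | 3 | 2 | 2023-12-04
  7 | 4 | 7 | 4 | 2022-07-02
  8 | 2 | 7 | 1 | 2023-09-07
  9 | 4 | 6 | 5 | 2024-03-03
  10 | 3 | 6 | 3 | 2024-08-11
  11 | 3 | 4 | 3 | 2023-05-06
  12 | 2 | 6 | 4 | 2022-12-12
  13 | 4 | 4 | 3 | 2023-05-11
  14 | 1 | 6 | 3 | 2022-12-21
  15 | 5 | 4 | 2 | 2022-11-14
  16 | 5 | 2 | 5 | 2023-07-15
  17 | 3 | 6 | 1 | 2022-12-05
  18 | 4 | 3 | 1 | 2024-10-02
SELECT p.name, COUNT(DISTINCT c.product_id) AS distinct_product_count FROM orders c JOIN customers p ON c.customer_id = p.id GROUP BY p.id, p.name HAVING COUNT(*) >= 2

Execution result:
name | distinct_product_count
Rose Jones | 2
David Johnson | 3
Henry Johnson | 4
Leo Garcia | 4
Olivia Brown | 3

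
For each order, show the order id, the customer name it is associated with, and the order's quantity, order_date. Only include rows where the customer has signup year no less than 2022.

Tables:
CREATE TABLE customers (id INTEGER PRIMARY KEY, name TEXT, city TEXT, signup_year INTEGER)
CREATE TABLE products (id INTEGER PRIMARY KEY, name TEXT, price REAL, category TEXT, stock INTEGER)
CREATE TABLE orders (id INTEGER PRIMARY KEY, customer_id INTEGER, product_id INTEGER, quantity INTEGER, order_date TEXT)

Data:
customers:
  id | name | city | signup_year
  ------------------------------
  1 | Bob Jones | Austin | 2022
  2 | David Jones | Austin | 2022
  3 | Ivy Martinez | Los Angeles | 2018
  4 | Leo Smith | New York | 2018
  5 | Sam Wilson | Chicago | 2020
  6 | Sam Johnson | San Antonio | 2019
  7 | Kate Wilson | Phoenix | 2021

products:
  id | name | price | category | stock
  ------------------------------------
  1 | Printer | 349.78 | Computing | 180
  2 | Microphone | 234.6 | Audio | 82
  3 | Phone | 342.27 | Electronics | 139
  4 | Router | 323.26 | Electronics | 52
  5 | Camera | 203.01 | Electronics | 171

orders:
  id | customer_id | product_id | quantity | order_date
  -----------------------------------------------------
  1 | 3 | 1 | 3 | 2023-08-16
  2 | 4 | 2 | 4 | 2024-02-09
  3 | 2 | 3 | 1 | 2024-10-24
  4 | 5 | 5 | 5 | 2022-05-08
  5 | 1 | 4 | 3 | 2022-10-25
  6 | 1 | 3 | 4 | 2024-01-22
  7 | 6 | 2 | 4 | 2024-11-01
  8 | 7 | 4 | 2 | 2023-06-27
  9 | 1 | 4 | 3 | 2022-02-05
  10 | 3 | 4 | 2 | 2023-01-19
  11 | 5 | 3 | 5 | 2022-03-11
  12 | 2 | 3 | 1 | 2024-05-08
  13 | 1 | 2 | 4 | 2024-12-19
SELECT c.id, p.name AS customer, c.quantity, c.order_date FROM orders c JOIN customers p ON c.customer_id = p.id WHERE p.signup_year >= 2022

Execution result:
id | customer | quantity | order_date
3 | David Jones | 1 | 2024-10-24
5 | Bob Jones | 3 | 2022-10-25
6 | Bob Jones | 4 | 2024-01-22
9 | Bob Jones | 3 | 2022-02-05
12 | David Jones | 1 | 2024-05-08
13 | Bob Jones | 4 | 2024-12-19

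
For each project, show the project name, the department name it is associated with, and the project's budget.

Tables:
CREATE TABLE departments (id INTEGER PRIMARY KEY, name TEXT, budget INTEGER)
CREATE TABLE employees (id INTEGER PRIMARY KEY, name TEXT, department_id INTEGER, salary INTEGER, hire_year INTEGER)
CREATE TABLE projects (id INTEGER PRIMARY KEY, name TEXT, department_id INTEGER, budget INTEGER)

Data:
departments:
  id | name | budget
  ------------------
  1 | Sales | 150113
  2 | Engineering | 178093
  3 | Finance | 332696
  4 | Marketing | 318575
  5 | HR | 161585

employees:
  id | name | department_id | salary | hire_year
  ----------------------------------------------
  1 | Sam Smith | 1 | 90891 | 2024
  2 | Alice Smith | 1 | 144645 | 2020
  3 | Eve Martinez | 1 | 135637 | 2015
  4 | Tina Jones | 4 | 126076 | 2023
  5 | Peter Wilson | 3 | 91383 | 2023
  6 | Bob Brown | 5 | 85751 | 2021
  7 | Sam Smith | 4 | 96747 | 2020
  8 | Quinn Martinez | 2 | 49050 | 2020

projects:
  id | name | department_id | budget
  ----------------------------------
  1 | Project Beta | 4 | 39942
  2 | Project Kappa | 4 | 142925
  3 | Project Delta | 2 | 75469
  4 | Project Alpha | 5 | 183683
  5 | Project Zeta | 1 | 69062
SELECT c.name, p.name AS department, c.budget FROM projects c JOIN departments p ON c.department_id = p.id

Execution result:
name | department | budget
Project Beta | Marketing | 39942
Project Kappa | Marketing | 142925
Project Delta | Engineering | 75469
Project Alpha | HR | 183683
Project Zeta | Sales | 69062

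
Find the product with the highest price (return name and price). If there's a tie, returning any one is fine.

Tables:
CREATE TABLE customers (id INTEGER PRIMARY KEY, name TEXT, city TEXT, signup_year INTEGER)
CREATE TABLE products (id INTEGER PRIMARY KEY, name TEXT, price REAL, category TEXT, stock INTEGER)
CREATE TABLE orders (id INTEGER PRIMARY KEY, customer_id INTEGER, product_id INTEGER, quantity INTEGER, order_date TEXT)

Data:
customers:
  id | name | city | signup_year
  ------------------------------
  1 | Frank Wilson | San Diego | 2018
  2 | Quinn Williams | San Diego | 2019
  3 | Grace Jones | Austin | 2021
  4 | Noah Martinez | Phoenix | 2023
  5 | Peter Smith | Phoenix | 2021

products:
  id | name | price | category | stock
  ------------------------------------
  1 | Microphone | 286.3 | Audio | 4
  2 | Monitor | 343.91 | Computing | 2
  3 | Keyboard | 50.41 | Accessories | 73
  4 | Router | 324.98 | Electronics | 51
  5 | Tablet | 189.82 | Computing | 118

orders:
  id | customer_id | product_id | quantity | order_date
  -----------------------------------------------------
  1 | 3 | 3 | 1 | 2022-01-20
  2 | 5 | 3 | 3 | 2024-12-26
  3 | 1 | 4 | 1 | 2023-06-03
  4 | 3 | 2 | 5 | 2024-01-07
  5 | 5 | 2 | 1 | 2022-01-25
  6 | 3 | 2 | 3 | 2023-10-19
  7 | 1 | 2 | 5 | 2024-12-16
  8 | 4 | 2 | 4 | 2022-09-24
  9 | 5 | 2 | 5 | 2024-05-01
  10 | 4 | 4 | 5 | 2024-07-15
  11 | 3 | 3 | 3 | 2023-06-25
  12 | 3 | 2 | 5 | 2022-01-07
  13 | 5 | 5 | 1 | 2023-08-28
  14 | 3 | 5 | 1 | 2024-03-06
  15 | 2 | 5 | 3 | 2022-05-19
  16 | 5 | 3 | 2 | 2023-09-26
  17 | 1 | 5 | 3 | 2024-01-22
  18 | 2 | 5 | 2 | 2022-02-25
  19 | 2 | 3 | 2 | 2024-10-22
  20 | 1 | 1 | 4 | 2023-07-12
SELECT name, price FROM products ORDER BY price DESC LIMIT 1

Execution result:
name | price
Monitor | 343.91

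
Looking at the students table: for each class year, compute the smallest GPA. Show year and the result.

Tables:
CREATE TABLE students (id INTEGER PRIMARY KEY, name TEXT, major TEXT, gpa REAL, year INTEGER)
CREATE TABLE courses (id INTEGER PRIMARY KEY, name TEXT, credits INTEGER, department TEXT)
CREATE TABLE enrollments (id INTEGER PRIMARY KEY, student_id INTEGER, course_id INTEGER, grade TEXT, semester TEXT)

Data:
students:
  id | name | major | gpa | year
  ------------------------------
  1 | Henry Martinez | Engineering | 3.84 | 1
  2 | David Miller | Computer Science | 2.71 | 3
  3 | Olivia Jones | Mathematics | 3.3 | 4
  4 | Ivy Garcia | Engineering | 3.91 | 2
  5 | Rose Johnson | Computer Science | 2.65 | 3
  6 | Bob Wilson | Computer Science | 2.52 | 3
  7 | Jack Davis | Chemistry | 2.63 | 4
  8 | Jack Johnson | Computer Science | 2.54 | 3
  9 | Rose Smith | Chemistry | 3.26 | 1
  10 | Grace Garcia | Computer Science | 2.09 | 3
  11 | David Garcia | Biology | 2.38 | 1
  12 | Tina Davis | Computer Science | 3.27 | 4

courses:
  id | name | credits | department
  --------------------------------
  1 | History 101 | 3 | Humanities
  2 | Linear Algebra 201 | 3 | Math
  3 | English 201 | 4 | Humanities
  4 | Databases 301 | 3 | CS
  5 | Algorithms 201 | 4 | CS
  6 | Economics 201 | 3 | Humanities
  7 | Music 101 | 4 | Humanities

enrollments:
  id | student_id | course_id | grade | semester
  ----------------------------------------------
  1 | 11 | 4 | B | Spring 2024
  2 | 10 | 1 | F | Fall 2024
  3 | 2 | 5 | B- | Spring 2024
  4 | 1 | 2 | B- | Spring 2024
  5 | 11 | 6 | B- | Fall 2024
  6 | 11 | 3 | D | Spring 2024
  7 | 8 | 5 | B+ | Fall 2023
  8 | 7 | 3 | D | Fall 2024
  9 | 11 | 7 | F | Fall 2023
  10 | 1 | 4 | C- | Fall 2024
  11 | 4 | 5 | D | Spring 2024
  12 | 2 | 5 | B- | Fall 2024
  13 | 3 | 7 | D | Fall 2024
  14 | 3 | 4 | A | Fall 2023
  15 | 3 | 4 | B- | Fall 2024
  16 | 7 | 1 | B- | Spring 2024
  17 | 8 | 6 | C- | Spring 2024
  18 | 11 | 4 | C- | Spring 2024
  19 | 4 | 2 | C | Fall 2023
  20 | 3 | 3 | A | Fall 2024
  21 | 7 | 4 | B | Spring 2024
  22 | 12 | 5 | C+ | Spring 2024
SELECT year, MIN(gpa) AS min_gpa FROM students GROUP BY year

Execution result:
year | min_gpa
1 | 2.38
2 | 3.91
3 | 2.09
4 | 2.63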